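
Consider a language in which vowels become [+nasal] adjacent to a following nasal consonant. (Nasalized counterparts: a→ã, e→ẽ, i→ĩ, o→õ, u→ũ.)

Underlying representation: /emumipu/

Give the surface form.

[ẽmũmipu]

/e/ before nasal /m/ → [ẽ]
/u/ before nasal /m/ → [ũ]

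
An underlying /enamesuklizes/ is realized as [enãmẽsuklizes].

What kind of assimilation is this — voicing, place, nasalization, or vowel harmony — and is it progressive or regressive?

nasalization, progressive

/a/→[ã] /e/→[ẽ].
Each target copies a feature from the preceding segment, so the direction is progressive.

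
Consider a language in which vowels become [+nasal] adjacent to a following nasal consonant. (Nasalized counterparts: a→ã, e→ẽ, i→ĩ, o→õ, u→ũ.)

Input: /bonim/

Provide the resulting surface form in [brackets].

/o/ before nasal /n/ → [õ]
/i/ before nasal /m/ → [ĩ]

[bõnĩm]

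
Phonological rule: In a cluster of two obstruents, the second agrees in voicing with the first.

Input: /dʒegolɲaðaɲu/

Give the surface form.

no segment meets the rule's conditions; no change.

[dʒegolɲaðaɲu]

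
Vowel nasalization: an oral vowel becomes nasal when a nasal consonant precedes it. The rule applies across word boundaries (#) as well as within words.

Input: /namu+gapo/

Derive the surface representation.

/a/ after nasal /n/ → [ã]
/u/ after nasal /m/ → [ũ]

[nãmũ+gapo]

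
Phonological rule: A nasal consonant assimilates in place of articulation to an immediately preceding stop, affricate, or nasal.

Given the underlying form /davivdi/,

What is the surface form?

no segment meets the rule's conditions; no change.

[davivdi]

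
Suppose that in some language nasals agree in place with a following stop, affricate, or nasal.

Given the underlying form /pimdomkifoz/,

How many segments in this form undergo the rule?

2

/m/ before /d/ (alveolar) → [n]
/m/ before /k/ (velar) → [ŋ]
2 segments change.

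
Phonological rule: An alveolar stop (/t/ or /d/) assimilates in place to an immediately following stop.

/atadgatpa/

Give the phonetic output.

[ataggappa]

/d/ before /g/ (velar) → [g]
/t/ before /p/ (labial) → [p]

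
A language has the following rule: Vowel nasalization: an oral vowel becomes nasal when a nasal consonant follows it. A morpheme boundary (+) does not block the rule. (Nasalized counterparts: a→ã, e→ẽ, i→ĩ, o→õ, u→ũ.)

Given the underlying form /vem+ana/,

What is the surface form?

/e/ before nasal /m/ → [ẽ]
/a/ before nasal /n/ → [ã]

[vẽm+ãna]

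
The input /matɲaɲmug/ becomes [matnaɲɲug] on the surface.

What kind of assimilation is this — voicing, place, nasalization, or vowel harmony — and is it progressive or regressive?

place assimilation, progressive

/ɲ/→[n] /m/→[ɲ].
Each target copies a feature from the preceding segment, so the direction is progressive.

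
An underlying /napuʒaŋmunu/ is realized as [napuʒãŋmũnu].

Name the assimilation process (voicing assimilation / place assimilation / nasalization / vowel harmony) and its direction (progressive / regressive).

nasalization, regressive

/a/→[ã] /u/→[ũ].
Each target copies a feature from the following segment, so the direction is regressive.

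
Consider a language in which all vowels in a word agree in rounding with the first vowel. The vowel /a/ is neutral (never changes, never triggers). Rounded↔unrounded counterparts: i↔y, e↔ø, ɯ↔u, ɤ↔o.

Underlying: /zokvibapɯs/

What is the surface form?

[zokvybapus]

/i/ harmonizes with /o/ ([+round]) → [y]
/ɯ/ harmonizes with /o/ ([+round]) → [u]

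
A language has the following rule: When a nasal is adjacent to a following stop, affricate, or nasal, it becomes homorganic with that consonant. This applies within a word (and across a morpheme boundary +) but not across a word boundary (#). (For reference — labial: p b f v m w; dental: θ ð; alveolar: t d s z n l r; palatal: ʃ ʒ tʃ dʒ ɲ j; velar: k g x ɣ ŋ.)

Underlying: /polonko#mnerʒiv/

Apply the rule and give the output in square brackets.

[poloŋko#nnerʒiv]

/n/ before /k/ (velar) → [ŋ]
/m/ before /n/ (alveolar) → [n]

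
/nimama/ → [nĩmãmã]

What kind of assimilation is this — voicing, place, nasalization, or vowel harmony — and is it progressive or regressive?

/i/→[ĩ] /a/→[ã] /a/→[ã].
Each target copies a feature from the preceding segment, so the direction is progressive.

nasalization, progressive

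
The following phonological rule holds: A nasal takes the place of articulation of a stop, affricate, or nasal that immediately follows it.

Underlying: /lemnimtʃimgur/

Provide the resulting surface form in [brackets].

[lenniɲtʃiŋgur]

/m/ before /n/ (alveolar) → [n]
/m/ before /tʃ/ (palatal) → [ɲ]
/m/ before /g/ (velar) → [ŋ]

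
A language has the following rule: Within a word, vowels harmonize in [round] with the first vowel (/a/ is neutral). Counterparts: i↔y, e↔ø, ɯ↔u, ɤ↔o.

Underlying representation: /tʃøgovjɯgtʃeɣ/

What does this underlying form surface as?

[tʃøgovjugtʃøɣ]

/ɯ/ harmonizes with /ø/ ([+round]) → [u]
/e/ harmonizes with /ø/ ([+round]) → [ø]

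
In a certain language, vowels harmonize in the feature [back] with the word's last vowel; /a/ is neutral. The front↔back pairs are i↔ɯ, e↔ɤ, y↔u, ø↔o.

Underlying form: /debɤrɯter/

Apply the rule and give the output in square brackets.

[deberiter]

/ɤ/ harmonizes with /e/ ([-back]) → [e]
/ɯ/ harmonizes with /e/ ([-back]) → [i]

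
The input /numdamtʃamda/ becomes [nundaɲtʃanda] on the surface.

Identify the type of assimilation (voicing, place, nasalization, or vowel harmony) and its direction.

place assimilation, regressive

/m/→[n] /m/→[ɲ] /m/→[n].
Each target copies a feature from the following segment, so the direction is regressive.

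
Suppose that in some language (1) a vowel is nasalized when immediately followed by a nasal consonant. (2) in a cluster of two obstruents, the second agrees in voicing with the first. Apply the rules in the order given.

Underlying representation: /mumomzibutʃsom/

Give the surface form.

[mũmõmzibutʃsõm]

Rule 1: /u/ before nasal /m/ → [ũ]
Rule 1: /o/ before nasal /m/ → [õ]
Rule 1: /o/ before nasal /m/ → [õ]
After rule 1: mũmõmzibutʃsõm
Rule 2: no segment meets the rule's conditions; no change.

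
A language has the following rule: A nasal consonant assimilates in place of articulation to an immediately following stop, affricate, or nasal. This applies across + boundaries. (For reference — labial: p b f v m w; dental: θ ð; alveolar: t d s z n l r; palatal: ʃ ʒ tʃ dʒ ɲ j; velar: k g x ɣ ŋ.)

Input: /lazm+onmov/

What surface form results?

[lazm+ommov]

/n/ before /m/ (labial) → [m]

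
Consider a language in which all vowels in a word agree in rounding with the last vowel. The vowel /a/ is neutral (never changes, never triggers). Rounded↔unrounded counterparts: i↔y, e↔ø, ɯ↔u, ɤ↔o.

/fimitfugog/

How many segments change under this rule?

/i/ harmonizes with /o/ ([+round]) → [y]
/i/ harmonizes with /o/ ([+round]) → [y]
2 segments change.

2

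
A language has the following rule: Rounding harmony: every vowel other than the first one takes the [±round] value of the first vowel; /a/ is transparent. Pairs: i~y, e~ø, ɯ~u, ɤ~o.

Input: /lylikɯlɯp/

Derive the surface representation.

[lylykulup]

/i/ harmonizes with /y/ ([+round]) → [y]
/ɯ/ harmonizes with /y/ ([+round]) → [u]
/ɯ/ harmonizes with /y/ ([+round]) → [u]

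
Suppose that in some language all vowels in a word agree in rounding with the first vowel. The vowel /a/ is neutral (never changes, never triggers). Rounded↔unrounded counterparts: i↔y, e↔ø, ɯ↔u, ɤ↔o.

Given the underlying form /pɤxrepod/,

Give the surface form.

/o/ harmonizes with /ɤ/ ([-round]) → [ɤ]

[pɤxrepɤd]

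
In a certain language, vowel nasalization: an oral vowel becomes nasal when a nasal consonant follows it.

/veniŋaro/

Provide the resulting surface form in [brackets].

/e/ before nasal /n/ → [ẽ]
/i/ before nasal /ŋ/ → [ĩ]

[vẽnĩŋaro]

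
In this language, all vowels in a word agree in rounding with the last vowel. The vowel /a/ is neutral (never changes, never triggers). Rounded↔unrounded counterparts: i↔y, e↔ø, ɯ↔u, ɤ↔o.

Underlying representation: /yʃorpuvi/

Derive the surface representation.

[iʃɤrpɯvi]

/y/ harmonizes with /i/ ([-round]) → [i]
/o/ harmonizes with /i/ ([-round]) → [ɤ]
/u/ harmonizes with /i/ ([-round]) → [ɯ]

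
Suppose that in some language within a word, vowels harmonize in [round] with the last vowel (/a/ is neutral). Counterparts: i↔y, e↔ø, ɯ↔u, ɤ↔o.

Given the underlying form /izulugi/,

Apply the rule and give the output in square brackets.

[izɯlɯgi]

/u/ harmonizes with /i/ ([-round]) → [ɯ]
/u/ harmonizes with /i/ ([-round]) → [ɯ]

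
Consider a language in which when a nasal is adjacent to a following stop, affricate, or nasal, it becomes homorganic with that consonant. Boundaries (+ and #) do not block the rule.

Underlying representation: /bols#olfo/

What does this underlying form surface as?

[bols#olfo]

no segment meets the rule's conditions; no change.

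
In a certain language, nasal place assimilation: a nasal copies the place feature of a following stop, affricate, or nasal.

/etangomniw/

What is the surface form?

/n/ before /g/ (velar) → [ŋ]
/m/ before /n/ (alveolar) → [n]

[etaŋgonniw]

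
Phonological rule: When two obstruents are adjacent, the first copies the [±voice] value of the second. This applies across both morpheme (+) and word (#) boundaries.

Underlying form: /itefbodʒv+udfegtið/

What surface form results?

[itevbodʒv+utfektið]

/f/ before /b/ (voiced) → [v]
/d/ before /f/ (voiceless) → [t]
/g/ before /t/ (voiceless) → [k]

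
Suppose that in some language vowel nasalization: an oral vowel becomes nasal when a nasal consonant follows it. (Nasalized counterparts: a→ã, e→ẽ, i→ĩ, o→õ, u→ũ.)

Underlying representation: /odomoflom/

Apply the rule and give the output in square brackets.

[odõmoflõm]

/o/ before nasal /m/ → [õ]
/o/ before nasal /m/ → [õ]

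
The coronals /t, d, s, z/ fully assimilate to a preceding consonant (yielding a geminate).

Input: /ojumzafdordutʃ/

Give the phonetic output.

[ojummafforrutʃ]

/z/ after /m/ → [m] (total assimilation)
/d/ after /f/ → [f] (total assimilation)
/d/ after /r/ → [r] (total assimilation)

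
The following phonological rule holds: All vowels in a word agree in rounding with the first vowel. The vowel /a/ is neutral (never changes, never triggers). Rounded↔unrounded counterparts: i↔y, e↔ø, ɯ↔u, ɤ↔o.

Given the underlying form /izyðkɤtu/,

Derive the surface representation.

[iziðkɤtɯ]

/y/ harmonizes with /i/ ([-round]) → [i]
/u/ harmonizes with /i/ ([-round]) → [ɯ]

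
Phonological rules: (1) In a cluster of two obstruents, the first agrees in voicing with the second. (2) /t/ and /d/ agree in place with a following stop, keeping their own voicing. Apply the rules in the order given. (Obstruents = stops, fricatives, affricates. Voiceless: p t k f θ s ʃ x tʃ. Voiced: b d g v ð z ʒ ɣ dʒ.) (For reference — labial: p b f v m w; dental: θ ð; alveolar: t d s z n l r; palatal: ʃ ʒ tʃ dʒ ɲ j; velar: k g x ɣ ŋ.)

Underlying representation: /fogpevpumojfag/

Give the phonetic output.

[fokpefpumojfag]

Rule 1: /g/ before /p/ (voiceless) → [k]
Rule 1: /v/ before /p/ (voiceless) → [f]
After rule 1: fokpefpumojfag
Rule 2: no segment meets the rule's conditions; no change.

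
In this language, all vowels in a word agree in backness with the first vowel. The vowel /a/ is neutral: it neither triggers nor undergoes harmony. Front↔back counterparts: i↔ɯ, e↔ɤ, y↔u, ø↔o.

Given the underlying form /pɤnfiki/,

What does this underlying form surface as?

[pɤnfɯkɯ]

/i/ harmonizes with /ɤ/ ([+back]) → [ɯ]
/i/ harmonizes with /ɤ/ ([+back]) → [ɯ]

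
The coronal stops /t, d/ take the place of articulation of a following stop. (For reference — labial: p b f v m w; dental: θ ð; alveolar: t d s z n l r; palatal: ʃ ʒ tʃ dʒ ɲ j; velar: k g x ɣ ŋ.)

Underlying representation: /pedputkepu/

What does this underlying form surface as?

[pebpukkepu]

/d/ before /p/ (labial) → [b]
/t/ before /k/ (velar) → [k]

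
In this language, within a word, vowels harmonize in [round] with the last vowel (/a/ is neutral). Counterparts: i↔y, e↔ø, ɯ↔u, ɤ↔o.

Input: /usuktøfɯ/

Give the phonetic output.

[ɯsɯktefɯ]

/u/ harmonizes with /ɯ/ ([-round]) → [ɯ]
/u/ harmonizes with /ɯ/ ([-round]) → [ɯ]
/ø/ harmonizes with /ɯ/ ([-round]) → [e]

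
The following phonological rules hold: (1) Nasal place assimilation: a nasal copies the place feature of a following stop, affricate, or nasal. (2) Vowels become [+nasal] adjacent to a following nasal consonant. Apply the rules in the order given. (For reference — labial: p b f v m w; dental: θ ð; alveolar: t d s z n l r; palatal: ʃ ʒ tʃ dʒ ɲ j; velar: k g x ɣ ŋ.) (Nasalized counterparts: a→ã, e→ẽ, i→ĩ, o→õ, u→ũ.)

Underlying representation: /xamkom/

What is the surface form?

[xãŋkõm]

Rule 1: /m/ before /k/ (velar) → [ŋ]
After rule 1: xaŋkom
Rule 2: /a/ before nasal /ŋ/ → [ã]
Rule 2: /o/ before nasal /m/ → [õ]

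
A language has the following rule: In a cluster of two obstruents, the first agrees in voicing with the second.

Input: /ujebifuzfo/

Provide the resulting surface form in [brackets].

/z/ before /f/ (voiceless) → [s]

[ujebifusfo]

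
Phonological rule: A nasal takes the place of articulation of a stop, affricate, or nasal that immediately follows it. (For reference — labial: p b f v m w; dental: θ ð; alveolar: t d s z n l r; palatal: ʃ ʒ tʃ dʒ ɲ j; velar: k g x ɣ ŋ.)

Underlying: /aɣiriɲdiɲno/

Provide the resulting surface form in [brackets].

/ɲ/ before /d/ (alveolar) → [n]
/ɲ/ before /n/ (alveolar) → [n]

[aɣirindinno]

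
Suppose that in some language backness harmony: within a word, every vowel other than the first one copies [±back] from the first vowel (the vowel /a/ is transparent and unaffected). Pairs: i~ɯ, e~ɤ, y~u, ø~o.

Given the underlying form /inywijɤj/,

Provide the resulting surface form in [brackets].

[inywijej]

/ɤ/ harmonizes with /i/ ([-back]) → [e]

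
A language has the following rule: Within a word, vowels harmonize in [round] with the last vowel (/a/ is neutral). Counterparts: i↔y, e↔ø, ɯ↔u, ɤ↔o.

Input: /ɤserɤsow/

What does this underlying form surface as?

/ɤ/ harmonizes with /o/ ([+round]) → [o]
/e/ harmonizes with /o/ ([+round]) → [ø]
/ɤ/ harmonizes with /o/ ([+round]) → [o]

[osørosow]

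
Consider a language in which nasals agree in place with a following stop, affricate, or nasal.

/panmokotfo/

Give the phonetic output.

[pammokotfo]

/n/ before /m/ (labial) → [m]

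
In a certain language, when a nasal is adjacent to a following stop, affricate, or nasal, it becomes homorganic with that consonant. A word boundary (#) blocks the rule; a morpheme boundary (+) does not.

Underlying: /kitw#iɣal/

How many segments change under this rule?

No segment meets the rule's conditions.

0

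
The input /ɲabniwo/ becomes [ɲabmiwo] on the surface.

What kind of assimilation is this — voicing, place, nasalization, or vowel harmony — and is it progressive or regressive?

/n/→[m].
Each target copies a feature from the preceding segment, so the direction is progressive.

place assimilation, progressive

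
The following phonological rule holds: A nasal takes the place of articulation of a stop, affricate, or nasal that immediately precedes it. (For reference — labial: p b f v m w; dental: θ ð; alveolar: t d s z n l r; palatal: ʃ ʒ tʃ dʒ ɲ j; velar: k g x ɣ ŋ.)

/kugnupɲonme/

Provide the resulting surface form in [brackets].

/n/ after /g/ (velar) → [ŋ]
/ɲ/ after /p/ (labial) → [m]
/m/ after /n/ (alveolar) → [n]

[kugŋupmonne]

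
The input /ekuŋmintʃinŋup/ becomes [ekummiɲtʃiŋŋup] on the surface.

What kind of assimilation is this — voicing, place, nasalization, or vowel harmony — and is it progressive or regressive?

/ŋ/→[m] /n/→[ɲ] /n/→[ŋ].
Each target copies a feature from the following segment, so the direction is regressive.

place assimilation, regressive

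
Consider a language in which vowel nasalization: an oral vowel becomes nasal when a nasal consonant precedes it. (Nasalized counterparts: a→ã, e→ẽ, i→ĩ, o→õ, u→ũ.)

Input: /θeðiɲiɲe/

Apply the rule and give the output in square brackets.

/i/ after nasal /ɲ/ → [ĩ]
/e/ after nasal /ɲ/ → [ẽ]

[θeðiɲĩɲẽ]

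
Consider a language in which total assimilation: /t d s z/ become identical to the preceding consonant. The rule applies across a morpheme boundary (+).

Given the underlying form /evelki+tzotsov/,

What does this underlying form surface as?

/z/ after /t/ → [t] (total assimilation)
/s/ after /t/ → [t] (total assimilation)

[evelki+ttottov]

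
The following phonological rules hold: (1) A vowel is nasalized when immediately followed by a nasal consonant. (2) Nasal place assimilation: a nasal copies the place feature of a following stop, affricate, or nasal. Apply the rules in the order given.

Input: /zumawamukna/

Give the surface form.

Rule 1: /u/ before nasal /m/ → [ũ]
Rule 1: /a/ before nasal /m/ → [ã]
After rule 1: zũmawãmukna
Rule 2: no segment meets the rule's conditions; no change.

[zũmawãmukna]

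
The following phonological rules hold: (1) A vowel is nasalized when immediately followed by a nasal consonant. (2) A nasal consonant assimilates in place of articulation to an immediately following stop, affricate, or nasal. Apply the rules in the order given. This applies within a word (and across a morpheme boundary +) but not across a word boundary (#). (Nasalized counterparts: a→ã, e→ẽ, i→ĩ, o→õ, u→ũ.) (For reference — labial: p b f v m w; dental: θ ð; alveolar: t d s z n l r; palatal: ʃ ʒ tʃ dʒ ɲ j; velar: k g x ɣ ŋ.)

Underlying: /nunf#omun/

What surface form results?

[nũnf#õmũn]

Rule 1: /u/ before nasal /n/ → [ũ]
Rule 1: /o/ before nasal /m/ → [õ]
Rule 1: /u/ before nasal /n/ → [ũ]
After rule 1: nũnf#õmũn
Rule 2: no segment meets the rule's conditions; no change.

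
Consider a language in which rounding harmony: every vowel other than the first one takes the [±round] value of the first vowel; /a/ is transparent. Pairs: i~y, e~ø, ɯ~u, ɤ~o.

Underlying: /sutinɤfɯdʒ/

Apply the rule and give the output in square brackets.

[sutynofudʒ]

/i/ harmonizes with /u/ ([+round]) → [y]
/ɤ/ harmonizes with /u/ ([+round]) → [o]
/ɯ/ harmonizes with /u/ ([+round]) → [u]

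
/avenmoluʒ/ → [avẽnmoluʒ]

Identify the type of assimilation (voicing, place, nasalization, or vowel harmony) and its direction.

/e/→[ẽ].
Each target copies a feature from the following segment, so the direction is regressive.

nasalization, regressive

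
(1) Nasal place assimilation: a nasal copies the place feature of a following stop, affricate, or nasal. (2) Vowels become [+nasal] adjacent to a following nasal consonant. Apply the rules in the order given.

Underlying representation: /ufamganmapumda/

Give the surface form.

Rule 1: /m/ before /g/ (velar) → [ŋ]
Rule 1: /n/ before /m/ (labial) → [m]
Rule 1: /m/ before /d/ (alveolar) → [n]
After rule 1: ufaŋgammapunda
Rule 2: /a/ before nasal /ŋ/ → [ã]
Rule 2: /a/ before nasal /m/ → [ã]
Rule 2: /u/ before nasal /n/ → [ũ]

[ufãŋgãmmapũnda]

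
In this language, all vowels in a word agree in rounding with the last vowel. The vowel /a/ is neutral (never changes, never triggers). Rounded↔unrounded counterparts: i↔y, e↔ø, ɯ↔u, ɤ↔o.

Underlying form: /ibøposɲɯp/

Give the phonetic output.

/ø/ harmonizes with /ɯ/ ([-round]) → [e]
/o/ harmonizes with /ɯ/ ([-round]) → [ɤ]

[ibepɤsɲɯp]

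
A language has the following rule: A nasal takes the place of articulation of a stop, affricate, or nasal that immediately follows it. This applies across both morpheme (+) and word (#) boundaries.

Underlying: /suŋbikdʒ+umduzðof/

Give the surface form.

/ŋ/ before /b/ (labial) → [m]
/m/ before /d/ (alveolar) → [n]

[sumbikdʒ+unduzðof]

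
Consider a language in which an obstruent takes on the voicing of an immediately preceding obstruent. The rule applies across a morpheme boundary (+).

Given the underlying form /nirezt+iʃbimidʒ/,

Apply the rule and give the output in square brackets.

/t/ after /z/ (voiced) → [d]
/b/ after /ʃ/ (voiceless) → [p]

[nirezd+iʃpimidʒ]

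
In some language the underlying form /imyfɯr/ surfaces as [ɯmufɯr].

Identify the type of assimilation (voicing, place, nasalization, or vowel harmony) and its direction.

vowel harmony, regressive

/i/→[ɯ] /y/→[u].
Vowels agree with the last vowel, so the harmony is regressive.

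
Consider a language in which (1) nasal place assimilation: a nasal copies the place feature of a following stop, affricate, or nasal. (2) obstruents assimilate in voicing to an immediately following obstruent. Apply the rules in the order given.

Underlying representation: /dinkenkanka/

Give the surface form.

Rule 1: /n/ before /k/ (velar) → [ŋ]
Rule 1: /n/ before /k/ (velar) → [ŋ]
Rule 1: /n/ before /k/ (velar) → [ŋ]
After rule 1: diŋkeŋkaŋka
Rule 2: no segment meets the rule's conditions; no change.

[diŋkeŋkaŋka]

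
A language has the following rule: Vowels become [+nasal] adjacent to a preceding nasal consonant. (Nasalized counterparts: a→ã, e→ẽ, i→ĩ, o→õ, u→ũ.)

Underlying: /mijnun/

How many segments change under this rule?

2

/i/ after nasal /m/ → [ĩ]
/u/ after nasal /n/ → [ũ]
2 segments change.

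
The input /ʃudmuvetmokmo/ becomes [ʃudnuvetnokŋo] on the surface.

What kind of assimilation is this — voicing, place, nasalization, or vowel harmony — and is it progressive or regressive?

/m/→[n] /m/→[n] /m/→[ŋ].
Each target copies a feature from the preceding segment, so the direction is progressive.

place assimilation, progressive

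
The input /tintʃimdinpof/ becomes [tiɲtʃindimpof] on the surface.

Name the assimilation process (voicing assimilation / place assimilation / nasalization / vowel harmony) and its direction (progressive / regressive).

place assimilation, regressive

/n/→[ɲ] /m/→[n] /n/→[m].
Each target copies a feature from the following segment, so the direction is regressive.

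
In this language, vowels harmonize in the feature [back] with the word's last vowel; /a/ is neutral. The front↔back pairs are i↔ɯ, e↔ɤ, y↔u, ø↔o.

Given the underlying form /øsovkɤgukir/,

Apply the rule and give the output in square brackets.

/o/ harmonizes with /i/ ([-back]) → [ø]
/ɤ/ harmonizes with /i/ ([-back]) → [e]
/u/ harmonizes with /i/ ([-back]) → [y]

[øsøvkegykir]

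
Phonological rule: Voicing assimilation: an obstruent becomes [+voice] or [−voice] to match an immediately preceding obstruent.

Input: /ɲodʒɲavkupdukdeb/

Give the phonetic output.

[ɲodʒɲavguptukteb]

/k/ after /v/ (voiced) → [g]
/d/ after /p/ (voiceless) → [t]
/d/ after /k/ (voiceless) → [t]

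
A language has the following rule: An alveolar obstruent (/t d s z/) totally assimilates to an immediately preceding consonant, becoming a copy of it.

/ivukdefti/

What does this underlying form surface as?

/d/ after /k/ → [k] (total assimilation)
/t/ after /f/ → [f] (total assimilation)

[ivukkeffi]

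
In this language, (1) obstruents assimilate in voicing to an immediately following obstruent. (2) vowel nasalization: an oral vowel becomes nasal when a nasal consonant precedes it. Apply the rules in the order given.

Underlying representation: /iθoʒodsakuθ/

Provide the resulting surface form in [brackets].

[iθoʒotsakuθ]

Rule 1: /d/ before /s/ (voiceless) → [t]
After rule 1: iθoʒotsakuθ
Rule 2: no segment meets the rule's conditions; no change.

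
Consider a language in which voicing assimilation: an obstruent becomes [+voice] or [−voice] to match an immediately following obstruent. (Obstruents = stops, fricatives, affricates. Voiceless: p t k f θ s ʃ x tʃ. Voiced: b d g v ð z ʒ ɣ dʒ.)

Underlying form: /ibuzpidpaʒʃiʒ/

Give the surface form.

/z/ before /p/ (voiceless) → [s]
/d/ before /p/ (voiceless) → [t]
/ʒ/ before /ʃ/ (voiceless) → [ʃ]

[ibuspitpaʃʃiʒ]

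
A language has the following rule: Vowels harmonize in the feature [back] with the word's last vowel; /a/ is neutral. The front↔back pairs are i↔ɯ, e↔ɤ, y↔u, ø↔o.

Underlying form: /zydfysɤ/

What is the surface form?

/y/ harmonizes with /ɤ/ ([+back]) → [u]
/y/ harmonizes with /ɤ/ ([+back]) → [u]

[zudfusɤ]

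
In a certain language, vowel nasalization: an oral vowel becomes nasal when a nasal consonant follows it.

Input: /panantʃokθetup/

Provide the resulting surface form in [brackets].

/a/ before nasal /n/ → [ã]
/a/ before nasal /n/ → [ã]

[pãnãntʃokθetup]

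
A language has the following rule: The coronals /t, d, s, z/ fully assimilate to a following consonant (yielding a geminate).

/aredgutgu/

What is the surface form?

/d/ before /g/ → [g] (total assimilation)
/t/ before /g/ → [g] (total assimilation)

[aregguggu]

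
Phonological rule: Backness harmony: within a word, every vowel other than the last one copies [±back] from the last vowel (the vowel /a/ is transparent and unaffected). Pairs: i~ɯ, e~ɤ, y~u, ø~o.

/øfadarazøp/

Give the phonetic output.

no segment meets the rule's conditions; no change.

[øfadarazøp]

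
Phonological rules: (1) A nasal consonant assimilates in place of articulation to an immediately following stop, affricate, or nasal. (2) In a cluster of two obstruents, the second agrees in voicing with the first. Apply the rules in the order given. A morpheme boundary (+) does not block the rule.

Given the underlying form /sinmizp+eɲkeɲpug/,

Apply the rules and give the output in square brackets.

[simmizb+eŋkempug]

Rule 1: /n/ before /m/ (labial) → [m]
Rule 1: /ɲ/ before /k/ (velar) → [ŋ]
Rule 1: /ɲ/ before /p/ (labial) → [m]
After rule 1: simmizp+eŋkempug
Rule 2: /p/ after /z/ (voiced) → [b]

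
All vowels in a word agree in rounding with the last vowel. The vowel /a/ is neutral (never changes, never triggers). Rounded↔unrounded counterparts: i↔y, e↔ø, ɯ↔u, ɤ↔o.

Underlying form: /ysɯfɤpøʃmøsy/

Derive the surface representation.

[ysufopøʃmøsy]

/ɯ/ harmonizes with /y/ ([+round]) → [u]
/ɤ/ harmonizes with /y/ ([+round]) → [o]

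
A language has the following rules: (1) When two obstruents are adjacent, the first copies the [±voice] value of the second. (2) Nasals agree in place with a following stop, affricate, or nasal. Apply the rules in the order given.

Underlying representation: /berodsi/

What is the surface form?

[berotsi]

Rule 1: /d/ before /s/ (voiceless) → [t]
After rule 1: berotsi
Rule 2: no segment meets the rule's conditions; no change.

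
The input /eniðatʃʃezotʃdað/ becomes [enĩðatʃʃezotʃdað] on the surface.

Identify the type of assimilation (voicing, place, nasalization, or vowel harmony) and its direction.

/i/→[ĩ].
Each target copies a feature from the preceding segment, so the direction is progressive.

nasalization, progressive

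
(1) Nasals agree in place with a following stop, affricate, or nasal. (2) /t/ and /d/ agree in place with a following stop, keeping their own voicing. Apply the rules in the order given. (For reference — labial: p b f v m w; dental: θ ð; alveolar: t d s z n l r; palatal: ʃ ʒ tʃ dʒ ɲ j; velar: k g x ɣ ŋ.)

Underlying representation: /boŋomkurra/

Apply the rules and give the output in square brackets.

Rule 1: /m/ before /k/ (velar) → [ŋ]
After rule 1: boŋoŋkurra
Rule 2: no segment meets the rule's conditions; no change.

[boŋoŋkurra]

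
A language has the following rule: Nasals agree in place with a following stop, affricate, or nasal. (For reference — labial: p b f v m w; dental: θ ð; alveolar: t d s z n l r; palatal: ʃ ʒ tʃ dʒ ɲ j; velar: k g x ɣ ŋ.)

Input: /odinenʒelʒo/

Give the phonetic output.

[odinenʒelʒo]

no segment meets the rule's conditions; no change.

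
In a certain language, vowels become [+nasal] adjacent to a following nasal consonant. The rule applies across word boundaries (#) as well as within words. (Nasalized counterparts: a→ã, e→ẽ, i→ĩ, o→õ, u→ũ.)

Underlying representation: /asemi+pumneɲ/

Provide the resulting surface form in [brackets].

/e/ before nasal /m/ → [ẽ]
/u/ before nasal /m/ → [ũ]
/e/ before nasal /ɲ/ → [ẽ]

[asẽmi+pũmnẽɲ]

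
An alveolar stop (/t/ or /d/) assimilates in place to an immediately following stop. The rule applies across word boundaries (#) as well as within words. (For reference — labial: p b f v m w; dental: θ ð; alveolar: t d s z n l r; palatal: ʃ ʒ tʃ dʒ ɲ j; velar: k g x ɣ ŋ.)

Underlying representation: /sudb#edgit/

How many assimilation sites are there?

2

/d/ before /b/ (labial) → [b]
/d/ before /g/ (velar) → [g]
2 segments change.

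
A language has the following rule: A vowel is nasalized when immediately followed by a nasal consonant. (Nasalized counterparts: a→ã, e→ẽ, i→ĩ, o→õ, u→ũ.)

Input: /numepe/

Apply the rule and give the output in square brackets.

/u/ before nasal /m/ → [ũ]

[nũmepe]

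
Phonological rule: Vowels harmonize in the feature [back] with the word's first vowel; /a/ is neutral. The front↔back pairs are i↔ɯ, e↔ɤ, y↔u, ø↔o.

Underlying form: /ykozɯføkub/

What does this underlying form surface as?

[ykøziføkyb]

/o/ harmonizes with /y/ ([-back]) → [ø]
/ɯ/ harmonizes with /y/ ([-back]) → [i]
/u/ harmonizes with /y/ ([-back]) → [y]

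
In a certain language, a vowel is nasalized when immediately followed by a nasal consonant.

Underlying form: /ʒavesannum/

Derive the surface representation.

[ʒavesãnnũm]

/a/ before nasal /n/ → [ã]
/u/ before nasal /m/ → [ũ]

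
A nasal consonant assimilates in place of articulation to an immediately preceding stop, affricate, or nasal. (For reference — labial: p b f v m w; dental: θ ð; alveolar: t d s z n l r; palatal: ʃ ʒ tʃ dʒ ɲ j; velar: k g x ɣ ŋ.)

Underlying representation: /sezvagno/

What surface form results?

/n/ after /g/ (velar) → [ŋ]

[sezvagŋo]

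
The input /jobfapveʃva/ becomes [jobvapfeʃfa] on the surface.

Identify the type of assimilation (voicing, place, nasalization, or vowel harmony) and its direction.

/f/→[v] /v/→[f] /v/→[f].
Each target copies a feature from the preceding segment, so the direction is progressive.

voicing assimilation, progressive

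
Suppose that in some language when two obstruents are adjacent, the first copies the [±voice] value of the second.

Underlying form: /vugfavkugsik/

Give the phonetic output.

[vukfafkuksik]

/g/ before /f/ (voiceless) → [k]
/v/ before /k/ (voiceless) → [f]
/g/ before /s/ (voiceless) → [k]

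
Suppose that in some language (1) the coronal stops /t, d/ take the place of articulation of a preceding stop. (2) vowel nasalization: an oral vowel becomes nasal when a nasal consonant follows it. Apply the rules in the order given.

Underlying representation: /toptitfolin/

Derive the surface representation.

[toppitfolĩn]

Rule 1: /t/ after /p/ (labial) → [p]
After rule 1: toppitfolin
Rule 2: /i/ before nasal /n/ → [ĩ]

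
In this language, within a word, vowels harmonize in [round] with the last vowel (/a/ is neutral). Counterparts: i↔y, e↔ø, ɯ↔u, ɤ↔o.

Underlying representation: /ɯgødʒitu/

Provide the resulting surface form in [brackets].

[ugødʒytu]

/ɯ/ harmonizes with /u/ ([+round]) → [u]
/i/ harmonizes with /u/ ([+round]) → [y]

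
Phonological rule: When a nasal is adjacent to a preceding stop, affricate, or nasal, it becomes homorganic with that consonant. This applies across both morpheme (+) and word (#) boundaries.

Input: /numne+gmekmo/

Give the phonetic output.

/n/ after /m/ (labial) → [m]
/m/ after /g/ (velar) → [ŋ]
/m/ after /k/ (velar) → [ŋ]

[numme+gŋekŋo]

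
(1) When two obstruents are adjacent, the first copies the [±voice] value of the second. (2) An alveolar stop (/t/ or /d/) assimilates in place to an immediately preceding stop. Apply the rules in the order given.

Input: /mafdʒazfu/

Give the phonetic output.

[mavdʒasfu]

Rule 1: /f/ before /dʒ/ (voiced) → [v]
Rule 1: /z/ before /f/ (voiceless) → [s]
After rule 1: mavdʒasfu
Rule 2: no segment meets the rule's conditions; no change.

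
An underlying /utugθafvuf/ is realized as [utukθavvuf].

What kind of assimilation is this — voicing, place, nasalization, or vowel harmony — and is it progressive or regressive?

/g/→[k] /f/→[v].
Each target copies a feature from the following segment, so the direction is regressive.

voicing assimilation, regressive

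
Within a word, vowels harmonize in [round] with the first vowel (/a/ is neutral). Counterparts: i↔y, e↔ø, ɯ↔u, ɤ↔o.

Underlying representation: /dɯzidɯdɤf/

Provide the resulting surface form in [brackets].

[dɯzidɯdɤf]

no segment meets the rule's conditions; no change.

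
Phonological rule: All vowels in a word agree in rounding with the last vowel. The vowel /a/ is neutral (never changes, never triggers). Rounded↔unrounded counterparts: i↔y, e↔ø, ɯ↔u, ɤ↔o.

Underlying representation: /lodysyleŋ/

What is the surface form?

[lɤdisileŋ]

/o/ harmonizes with /e/ ([-round]) → [ɤ]
/y/ harmonizes with /e/ ([-round]) → [i]
/y/ harmonizes with /e/ ([-round]) → [i]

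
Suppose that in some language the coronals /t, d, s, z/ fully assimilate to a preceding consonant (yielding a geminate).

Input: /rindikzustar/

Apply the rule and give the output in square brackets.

[rinnikkussar]

/d/ after /n/ → [n] (total assimilation)
/z/ after /k/ → [k] (total assimilation)
/t/ after /s/ → [s] (total assimilation)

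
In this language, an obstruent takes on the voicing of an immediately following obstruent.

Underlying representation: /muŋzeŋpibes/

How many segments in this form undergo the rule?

0

No segment meets the rule's conditions.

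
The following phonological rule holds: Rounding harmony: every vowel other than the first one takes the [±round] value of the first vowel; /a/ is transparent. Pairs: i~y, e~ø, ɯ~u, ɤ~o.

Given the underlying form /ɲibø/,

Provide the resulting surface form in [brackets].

[ɲibe]

/ø/ harmonizes with /i/ ([-round]) → [e]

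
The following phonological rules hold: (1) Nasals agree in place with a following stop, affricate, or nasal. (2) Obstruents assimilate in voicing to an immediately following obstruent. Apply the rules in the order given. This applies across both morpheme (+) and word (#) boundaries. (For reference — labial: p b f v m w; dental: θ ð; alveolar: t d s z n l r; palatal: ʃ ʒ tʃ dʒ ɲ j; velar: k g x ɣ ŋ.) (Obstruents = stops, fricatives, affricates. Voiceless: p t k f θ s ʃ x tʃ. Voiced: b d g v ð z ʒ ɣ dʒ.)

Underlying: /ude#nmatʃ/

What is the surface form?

Rule 1: /n/ before /m/ (labial) → [m]
After rule 1: ude#mmatʃ
Rule 2: no segment meets the rule's conditions; no change.

[ude#mmatʃ]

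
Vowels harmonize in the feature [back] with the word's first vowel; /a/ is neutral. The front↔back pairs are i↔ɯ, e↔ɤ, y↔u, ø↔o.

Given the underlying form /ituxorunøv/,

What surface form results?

/u/ harmonizes with /i/ ([-back]) → [y]
/o/ harmonizes with /i/ ([-back]) → [ø]
/u/ harmonizes with /i/ ([-back]) → [y]

[ityxørynøv]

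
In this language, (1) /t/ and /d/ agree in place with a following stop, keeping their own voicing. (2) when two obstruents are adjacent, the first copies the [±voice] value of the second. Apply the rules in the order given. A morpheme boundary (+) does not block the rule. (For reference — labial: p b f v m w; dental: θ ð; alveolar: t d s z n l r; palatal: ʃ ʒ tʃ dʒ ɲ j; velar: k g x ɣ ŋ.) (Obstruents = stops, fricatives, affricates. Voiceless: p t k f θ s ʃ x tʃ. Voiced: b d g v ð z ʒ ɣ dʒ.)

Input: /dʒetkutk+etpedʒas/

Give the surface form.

Rule 1: /t/ before /k/ (velar) → [k]
Rule 1: /t/ before /k/ (velar) → [k]
Rule 1: /t/ before /p/ (labial) → [p]
After rule 1: dʒekkukk+eppedʒas
Rule 2: no segment meets the rule's conditions; no change.

[dʒekkukk+eppedʒas]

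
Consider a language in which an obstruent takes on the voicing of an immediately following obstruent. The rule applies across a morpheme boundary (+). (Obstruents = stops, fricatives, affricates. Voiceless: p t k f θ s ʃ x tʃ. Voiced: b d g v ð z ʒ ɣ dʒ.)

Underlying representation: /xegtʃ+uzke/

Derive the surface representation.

/g/ before /tʃ/ (voiceless) → [k]
/z/ before /k/ (voiceless) → [s]

[xektʃ+uske]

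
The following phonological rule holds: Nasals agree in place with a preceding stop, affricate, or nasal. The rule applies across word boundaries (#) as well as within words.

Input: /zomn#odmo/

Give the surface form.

/n/ after /m/ (labial) → [m]
/m/ after /d/ (alveolar) → [n]

[zomm#odno]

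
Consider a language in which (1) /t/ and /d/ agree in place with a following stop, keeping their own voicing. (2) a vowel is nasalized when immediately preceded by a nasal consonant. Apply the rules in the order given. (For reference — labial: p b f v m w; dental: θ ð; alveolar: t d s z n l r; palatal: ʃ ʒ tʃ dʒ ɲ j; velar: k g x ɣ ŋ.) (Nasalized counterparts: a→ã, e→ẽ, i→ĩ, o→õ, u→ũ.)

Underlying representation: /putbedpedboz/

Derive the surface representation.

Rule 1: /t/ before /b/ (labial) → [p]
Rule 1: /d/ before /p/ (labial) → [b]
Rule 1: /d/ before /b/ (labial) → [b]
After rule 1: pupbebpebboz
Rule 2: no segment meets the rule's conditions; no change.

[pupbebpebboz]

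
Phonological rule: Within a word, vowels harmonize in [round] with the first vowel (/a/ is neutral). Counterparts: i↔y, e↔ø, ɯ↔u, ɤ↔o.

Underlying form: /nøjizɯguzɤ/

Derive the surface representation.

/i/ harmonizes with /ø/ ([+round]) → [y]
/ɯ/ harmonizes with /ø/ ([+round]) → [u]
/ɤ/ harmonizes with /ø/ ([+round]) → [o]

[nøjyzuguzo]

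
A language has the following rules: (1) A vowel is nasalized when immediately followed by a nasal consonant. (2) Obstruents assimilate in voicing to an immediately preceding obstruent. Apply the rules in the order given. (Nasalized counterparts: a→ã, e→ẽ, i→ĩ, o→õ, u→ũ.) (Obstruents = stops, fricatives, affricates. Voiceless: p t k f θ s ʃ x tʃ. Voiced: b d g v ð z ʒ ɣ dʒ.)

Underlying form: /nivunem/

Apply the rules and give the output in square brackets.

[nivũnẽm]

Rule 1: /u/ before nasal /n/ → [ũ]
Rule 1: /e/ before nasal /m/ → [ẽ]
After rule 1: nivũnẽm
Rule 2: no segment meets the rule's conditions; no change.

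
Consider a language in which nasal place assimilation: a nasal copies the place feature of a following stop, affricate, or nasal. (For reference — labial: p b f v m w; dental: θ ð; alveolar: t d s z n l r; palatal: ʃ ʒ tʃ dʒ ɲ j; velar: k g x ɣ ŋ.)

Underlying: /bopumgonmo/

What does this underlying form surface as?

[bopuŋgommo]

/m/ before /g/ (velar) → [ŋ]
/n/ before /m/ (labial) → [m]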